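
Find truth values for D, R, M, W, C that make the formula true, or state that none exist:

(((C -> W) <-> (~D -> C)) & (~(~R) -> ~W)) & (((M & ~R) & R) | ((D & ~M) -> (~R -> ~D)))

D: False, R: False, M: True, W: True, C: True

  ((C -> W) <-> (~D -> C)) & (~(~R) -> ~W) = True
    (C -> W) <-> (~D -> C) = True
      C -> W = True
      ~D -> C = True
        ~D = True
    ~(~R) -> ~W = True
      ~(~R) = False
        ~R = True
      ~W = False
  ((M & ~R) & R) | ((D & ~M) -> (~R -> ~D)) = True
    (M & ~R) & R = False
      M & ~R = True
        ~R = True
    (D & ~M) -> (~R -> ~D) = True
      D & ~M = False
        ~M = False
      ~R -> ~D = True
        ~R = True
        ~D = True
Both conjuncts True, so the formula holds.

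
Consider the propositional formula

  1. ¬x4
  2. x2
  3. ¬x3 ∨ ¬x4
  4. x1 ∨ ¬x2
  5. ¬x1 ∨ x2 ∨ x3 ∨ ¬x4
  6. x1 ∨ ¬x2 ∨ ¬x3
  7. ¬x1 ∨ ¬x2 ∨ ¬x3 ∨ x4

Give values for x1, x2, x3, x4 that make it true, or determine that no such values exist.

Unit clause (¬x4) forces x4 = False.
Unit clause (x2) forces x2 = True.
In (x1 ∨ ¬x2) only x1 is left, so x1 = True.
In (¬x1 ∨ ¬x2 ∨ ¬x3 ∨ x4) only ¬x3 is left, so x3 = False.
All clauses satisfied.

x1=T, x2=T, x3=F, x4=F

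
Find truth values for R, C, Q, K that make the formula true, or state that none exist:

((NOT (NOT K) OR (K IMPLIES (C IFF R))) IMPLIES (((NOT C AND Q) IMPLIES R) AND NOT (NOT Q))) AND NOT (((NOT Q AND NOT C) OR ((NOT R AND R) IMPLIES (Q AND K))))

The formula is unsatisfiable.

The conjunct NOT (((NOT Q AND NOT C) OR ((NOT R AND R) IMPLIES (Q AND K)))) is unsatisfiable on its own:
  R = True: this becomes NOT (((NOT Q AND NOT C) OR True)) = False.
  R = False: this becomes NOT (((NOT Q AND NOT C) OR True)) = False.
So the whole conjunction is unsatisfiable.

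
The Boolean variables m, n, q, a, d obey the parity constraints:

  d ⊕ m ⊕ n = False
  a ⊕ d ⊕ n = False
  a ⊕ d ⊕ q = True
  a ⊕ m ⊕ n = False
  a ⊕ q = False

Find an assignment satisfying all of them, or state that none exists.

m=T, n=F, q=T, a=T, d=T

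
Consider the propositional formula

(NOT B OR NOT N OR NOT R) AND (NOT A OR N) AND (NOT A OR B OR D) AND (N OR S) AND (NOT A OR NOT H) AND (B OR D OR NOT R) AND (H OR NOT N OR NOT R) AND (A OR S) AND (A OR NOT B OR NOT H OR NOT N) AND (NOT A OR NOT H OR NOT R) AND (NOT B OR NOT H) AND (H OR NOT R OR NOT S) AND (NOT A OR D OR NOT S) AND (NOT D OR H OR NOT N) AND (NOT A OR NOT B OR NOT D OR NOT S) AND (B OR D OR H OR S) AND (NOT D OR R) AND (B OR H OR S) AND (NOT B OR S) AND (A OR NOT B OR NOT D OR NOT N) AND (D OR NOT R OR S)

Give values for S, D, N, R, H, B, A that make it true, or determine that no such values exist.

Set S = True.
Set D = False.
  then (NOT A OR D OR NOT S) forces A = False.
Set N = False.
Try R = True:
  (B OR D OR NOT R) forces B = True.
  (NOT B OR NOT H) forces H = False.
  clause (H OR NOT R OR NOT S) is falsified — backtrack.
So R = False.
Set H = True.
  then (NOT B OR NOT H) forces B = False.
All clauses satisfied.

S=T; D=F; N=F; R=F; H=T; B=F; A=F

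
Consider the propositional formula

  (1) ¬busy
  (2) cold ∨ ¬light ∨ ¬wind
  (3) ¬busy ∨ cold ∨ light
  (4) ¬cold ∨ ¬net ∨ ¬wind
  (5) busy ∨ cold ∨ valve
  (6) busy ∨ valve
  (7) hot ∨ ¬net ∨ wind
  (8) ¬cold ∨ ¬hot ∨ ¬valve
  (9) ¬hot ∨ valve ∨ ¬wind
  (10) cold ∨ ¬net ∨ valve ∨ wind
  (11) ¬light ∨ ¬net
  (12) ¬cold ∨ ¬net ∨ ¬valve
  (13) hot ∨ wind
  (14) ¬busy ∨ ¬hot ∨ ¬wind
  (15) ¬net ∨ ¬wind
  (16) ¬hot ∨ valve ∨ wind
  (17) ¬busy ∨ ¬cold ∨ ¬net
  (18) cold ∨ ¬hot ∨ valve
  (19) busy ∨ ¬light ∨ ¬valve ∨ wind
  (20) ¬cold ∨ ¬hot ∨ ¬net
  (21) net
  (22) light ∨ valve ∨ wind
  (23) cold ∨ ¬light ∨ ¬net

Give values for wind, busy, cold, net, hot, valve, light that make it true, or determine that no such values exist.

wind = False, busy = False, cold = False, net = True, hot = True, valve = True, light = False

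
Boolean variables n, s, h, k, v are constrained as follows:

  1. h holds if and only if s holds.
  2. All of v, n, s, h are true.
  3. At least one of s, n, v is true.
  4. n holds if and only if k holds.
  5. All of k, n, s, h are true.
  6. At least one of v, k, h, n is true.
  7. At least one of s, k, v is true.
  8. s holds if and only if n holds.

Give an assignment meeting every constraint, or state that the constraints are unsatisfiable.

n: True, s: True, h: True, k: True, v: True

  (1) h=T, s=T — same ✓
  (2) {v, n, s, h}: all 4 true ✓
  (3) {s, n, v}: 3 true — at least one ✓
  (4) n=T, k=T — same ✓
  (5) {k, n, s, h}: all 4 true ✓
  (6) {v, k, h, n}: 4 true — at least one ✓
  (7) {s, k, v}: 3 true — at least one ✓
  (8) s=T, n=T — same ✓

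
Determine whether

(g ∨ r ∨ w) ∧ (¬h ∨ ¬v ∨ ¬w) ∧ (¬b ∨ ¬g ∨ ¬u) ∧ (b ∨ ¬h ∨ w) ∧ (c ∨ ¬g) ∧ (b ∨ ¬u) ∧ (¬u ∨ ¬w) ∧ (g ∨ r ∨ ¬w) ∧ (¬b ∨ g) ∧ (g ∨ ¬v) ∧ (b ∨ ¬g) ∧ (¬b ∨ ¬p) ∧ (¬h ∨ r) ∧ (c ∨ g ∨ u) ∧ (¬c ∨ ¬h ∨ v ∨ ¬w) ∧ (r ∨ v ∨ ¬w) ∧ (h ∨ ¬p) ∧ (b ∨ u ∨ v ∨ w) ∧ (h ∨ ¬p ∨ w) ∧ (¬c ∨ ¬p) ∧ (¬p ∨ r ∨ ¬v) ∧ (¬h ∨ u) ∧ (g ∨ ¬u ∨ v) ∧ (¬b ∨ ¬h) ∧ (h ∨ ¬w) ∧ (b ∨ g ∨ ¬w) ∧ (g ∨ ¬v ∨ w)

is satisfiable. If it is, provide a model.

Try w = True:
  (¬u ∨ ¬w) forces u = False.
  (¬h ∨ u) forces h = False.
  clause (h ∨ ¬w) is falsified — backtrack.
So w = False.
Set c = True.
  then (¬c ∨ ¬p) forces p = False.
Set r = True.
Try u = True:
  (b ∨ ¬u) forces b = True.
  (¬b ∨ ¬g ∨ ¬u) forces g = False.
  clause (¬b ∨ g) is falsified — backtrack.
So u = False.
  then (¬h ∨ u) forces h = False.
Set v = False.
  then (b ∨ u ∨ v ∨ w) forces b = True.
  then (¬b ∨ g) forces g = True.
All clauses satisfied.

w = False, c = True, p = False, r = True, u = False, v = False, b = True, g = True, h = False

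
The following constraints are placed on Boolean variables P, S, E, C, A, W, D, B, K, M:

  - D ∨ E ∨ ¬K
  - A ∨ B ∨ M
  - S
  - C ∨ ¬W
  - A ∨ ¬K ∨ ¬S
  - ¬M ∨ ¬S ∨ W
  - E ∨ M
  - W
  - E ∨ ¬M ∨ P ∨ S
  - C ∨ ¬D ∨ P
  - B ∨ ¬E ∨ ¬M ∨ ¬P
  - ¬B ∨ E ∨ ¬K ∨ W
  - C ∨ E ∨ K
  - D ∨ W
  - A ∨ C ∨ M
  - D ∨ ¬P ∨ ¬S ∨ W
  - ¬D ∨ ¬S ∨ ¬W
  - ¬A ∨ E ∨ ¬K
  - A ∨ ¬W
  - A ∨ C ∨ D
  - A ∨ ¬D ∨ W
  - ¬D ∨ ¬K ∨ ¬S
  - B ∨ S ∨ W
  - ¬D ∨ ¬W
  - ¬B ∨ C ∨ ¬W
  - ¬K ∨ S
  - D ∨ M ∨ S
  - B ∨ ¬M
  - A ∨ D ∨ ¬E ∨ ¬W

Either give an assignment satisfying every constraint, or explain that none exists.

Unit clause (S) forces S = True.
Unit clause (W) forces W = True.
In (¬D ∨ ¬S ∨ ¬W) only ¬D is left, so D = False.
In (A ∨ ¬W) only A is left, so A = True.
In (C ∨ ¬W) only C is left, so C = True.
Set P = False.
Set E = True.
Set B = True.
Set K = True.
Set M = False.
All clauses satisfied.

P: False, S: True, E: True, C: True, A: True, W: True, D: False, B: True, K: True, M: False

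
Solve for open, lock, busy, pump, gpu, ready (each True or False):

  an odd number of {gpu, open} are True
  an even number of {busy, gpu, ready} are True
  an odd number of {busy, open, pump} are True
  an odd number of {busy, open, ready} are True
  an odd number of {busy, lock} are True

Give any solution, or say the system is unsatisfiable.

open = True, lock = False, busy = True, pump = True, gpu = False, ready = True

{gpu, open}: 1 true → odd ✓
{busy, gpu, ready}: 2 true → even ✓
{busy, open, pump}: 3 true → odd ✓
{busy, open, ready}: 3 true → odd ✓
{busy, lock}: 1 true → odd ✓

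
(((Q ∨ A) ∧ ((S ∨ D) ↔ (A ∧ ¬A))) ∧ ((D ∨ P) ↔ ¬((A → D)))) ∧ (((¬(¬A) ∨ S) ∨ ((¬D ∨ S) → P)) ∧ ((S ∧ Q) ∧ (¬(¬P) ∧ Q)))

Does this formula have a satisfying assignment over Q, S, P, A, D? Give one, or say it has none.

UNSATISFIABLE

Case P = True: the formula simplifies to (((Q ∨ A) ∧ ((S ∨ D) ↔ (A ∧ ¬A))) ∧ ¬((A → D))) ∧ ((S ∧ Q) ∧ Q).
  A = True: simplifies to (¬((S ∨ D)) ∧ ¬D) ∧ ((S ∧ Q) ∧ Q).
    S = True: the conjunct ¬((S ∨ D)) becomes ¬((True ∨ D)) = False.
    S = False: the conjunct S is False.
  A = False: the conjunct ¬((A → D)) becomes ¬((False → D)) = False.
Case P = False: the conjunct ¬(¬P) becomes ¬(¬False) = False.
Both cases fail — unsatisfiable.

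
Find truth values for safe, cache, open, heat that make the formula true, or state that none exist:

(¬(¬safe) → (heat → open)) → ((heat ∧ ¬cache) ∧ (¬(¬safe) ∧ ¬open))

safe: True; cache: False; open: False; heat: True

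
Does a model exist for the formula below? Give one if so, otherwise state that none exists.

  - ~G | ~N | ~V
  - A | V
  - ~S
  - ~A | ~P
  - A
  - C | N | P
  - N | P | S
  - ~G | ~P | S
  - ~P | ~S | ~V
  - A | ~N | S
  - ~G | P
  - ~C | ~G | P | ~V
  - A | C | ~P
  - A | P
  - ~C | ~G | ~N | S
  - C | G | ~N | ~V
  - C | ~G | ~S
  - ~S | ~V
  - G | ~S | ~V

Unit clause (~S) forces S = False.
Unit clause (A) forces A = True.
In (~A | ~P) only ~P is left, so P = False.
In (N | P | S) only N is left, so N = True.
In (~G | P) only ~G is left, so G = False.
Set V = True.
  then (C | G | ~N | ~V) forces C = True.
All clauses satisfied.

S: False, P: False, V: True, A: True, G: False, N: True, C: True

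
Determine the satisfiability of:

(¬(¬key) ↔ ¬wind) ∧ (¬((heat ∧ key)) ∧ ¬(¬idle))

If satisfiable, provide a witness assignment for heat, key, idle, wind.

heat: False, key: True, idle: True, wind: False

  ¬(¬key) ↔ ¬wind = True
    ¬(¬key) = True
      ¬key = False
    ¬wind = True
  ¬((heat ∧ key)) ∧ ¬(¬idle) = True
    ¬((heat ∧ key)) = True
      heat ∧ key = False
    ¬(¬idle) = True
      ¬idle = False
Both conjuncts True, so the formula holds.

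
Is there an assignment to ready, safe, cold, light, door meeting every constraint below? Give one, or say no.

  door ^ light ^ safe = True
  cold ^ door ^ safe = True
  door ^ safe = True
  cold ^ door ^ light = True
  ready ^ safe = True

ready = True; safe = False; cold = False; light = False; door = True

door ^ light ^ safe = T ^ F ^ F = True ✓
cold ^ door ^ safe = F ^ T ^ F = True ✓
door ^ safe = T ^ F = True ✓
cold ^ door ^ light = F ^ T ^ F = True ✓
ready ^ safe = T ^ F = True ✓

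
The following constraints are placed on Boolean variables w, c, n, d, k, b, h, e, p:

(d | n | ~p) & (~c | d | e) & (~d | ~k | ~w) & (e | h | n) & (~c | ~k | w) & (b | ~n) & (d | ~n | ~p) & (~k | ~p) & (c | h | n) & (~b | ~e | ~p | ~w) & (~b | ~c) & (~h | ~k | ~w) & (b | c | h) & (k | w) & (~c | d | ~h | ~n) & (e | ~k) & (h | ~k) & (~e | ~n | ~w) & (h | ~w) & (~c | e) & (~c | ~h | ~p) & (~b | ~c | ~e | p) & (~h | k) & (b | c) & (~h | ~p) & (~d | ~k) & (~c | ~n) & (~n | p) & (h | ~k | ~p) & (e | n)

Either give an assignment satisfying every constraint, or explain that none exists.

Try w = True:
  (h | ~w) forces h = True.
  (~h | ~k | ~w) forces k = False.
  clause (~h | k) is falsified — backtrack.
So w = False.
  then (k | w) forces k = True.
  then (e | ~k) forces e = True.
  then (h | ~k) forces h = True.
  then (~h | ~p) forces p = False.
  then (~d | ~k) forces d = False.
  then (~n | p) forces n = False.
  then (~c | ~k | w) forces c = False.
  then (b | c) forces b = True.
All clauses satisfied.

w: False, c: False, n: False, d: False, k: True, b: True, h: True, e: True, p: False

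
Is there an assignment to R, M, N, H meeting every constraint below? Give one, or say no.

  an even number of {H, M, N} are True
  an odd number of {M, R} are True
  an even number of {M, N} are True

R = True, M = False, N = False, H = False

{H, M, N}: 0 true → even ✓
{M, R}: 1 true → odd ✓
{M, N}: 0 true → even ✓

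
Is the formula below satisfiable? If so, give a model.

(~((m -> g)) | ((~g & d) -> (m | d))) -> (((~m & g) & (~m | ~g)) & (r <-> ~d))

r=F, g=T, m=F, d=T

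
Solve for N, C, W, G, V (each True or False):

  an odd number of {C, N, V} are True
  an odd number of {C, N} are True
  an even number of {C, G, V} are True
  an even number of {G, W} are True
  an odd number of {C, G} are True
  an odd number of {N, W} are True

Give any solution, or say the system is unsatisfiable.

Adding constraints 1, 2, 3, 5 mod 2: every variable appears an even number of times on the left, so the left side is 0.
But the right sides sum to 1 (mod 2). 0 ≠ 1 — the system is inconsistent.

Unsatisfiable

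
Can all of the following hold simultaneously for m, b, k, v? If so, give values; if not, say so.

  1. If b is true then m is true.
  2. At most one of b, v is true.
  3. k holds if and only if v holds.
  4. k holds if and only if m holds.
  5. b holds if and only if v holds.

m = False, b = False, k = False, v = False

  (1) b=F ⇒ m: vacuous ✓
  (2) {b, v}: 0 true — at most one ✓
  (3) k=F, v=F — same ✓
  (4) k=F, m=F — same ✓
  (5) b=F, v=F — same ✓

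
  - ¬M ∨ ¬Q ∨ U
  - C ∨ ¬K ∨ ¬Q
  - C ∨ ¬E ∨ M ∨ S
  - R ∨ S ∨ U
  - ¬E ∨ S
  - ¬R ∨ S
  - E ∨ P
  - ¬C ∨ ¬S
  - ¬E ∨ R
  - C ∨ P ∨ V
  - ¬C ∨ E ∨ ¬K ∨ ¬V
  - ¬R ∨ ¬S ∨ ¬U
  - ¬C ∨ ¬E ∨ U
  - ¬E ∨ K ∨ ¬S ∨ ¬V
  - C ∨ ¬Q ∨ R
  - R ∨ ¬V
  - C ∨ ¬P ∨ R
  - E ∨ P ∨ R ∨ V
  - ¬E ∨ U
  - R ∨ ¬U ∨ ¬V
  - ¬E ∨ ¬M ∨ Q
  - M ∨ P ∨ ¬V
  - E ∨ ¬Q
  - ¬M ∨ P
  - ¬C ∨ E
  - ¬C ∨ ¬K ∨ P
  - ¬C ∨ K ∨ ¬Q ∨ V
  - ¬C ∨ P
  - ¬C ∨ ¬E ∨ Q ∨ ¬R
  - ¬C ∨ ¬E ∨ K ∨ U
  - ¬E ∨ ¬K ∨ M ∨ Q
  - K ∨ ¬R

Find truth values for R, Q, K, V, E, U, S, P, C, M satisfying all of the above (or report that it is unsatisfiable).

Try R = False:
  (¬E ∨ R) forces E = False.
  (E ∨ P) forces P = True.
  (R ∨ ¬V) forces V = False.
  (C ∨ ¬P ∨ R) forces C = True.
  clause (¬C ∨ E) is falsified — backtrack.
So R = True.
  then (¬R ∨ S) forces S = True.
  then (¬C ∨ ¬S) forces C = False.
  then (¬R ∨ ¬S ∨ ¬U) forces U = False.
  then (¬E ∨ U) forces E = False.
  then (E ∨ ¬Q) forces Q = False.
  then (K ∨ ¬R) forces K = True.
  then (E ∨ P) forces P = True.
Set V = False.
Set M = False.
All clauses satisfied.

R: True, Q: False, K: True, V: False, E: False, U: False, S: True, P: True, C: False, M: False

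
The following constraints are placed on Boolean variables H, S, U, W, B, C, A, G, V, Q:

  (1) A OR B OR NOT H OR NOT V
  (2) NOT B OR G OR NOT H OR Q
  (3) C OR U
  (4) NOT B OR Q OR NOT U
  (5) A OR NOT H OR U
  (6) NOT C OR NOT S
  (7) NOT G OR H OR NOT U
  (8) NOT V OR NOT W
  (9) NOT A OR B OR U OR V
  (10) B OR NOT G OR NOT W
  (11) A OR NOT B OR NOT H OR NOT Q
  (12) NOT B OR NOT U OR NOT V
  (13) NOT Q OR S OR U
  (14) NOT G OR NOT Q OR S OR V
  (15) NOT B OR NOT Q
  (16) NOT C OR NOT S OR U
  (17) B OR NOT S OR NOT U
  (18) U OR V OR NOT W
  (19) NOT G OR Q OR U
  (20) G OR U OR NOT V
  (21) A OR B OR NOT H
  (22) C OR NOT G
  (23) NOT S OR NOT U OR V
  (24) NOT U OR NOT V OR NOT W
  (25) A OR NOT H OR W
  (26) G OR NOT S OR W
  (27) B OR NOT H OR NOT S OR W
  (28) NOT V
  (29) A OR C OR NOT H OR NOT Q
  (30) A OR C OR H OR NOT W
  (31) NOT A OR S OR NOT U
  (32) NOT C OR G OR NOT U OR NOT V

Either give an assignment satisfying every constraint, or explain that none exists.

Unit clause (NOT V) forces V = False.
Set H = False.
Try S = True:
  (NOT C OR NOT S) forces C = False.
  (C OR U) forces U = True.
  clause (NOT S OR NOT U OR V) is falsified — backtrack.
So S = False.
Set U = True.
  then (NOT G OR H OR NOT U) forces G = False.
  then (NOT A OR S OR NOT U) forces A = False.
Set W = False.
Set B = False.
Set C = False.
Set Q = False.
All clauses satisfied.

H: False, S: False, U: True, W: False, B: False, C: False, A: False, G: False, V: False, Q: False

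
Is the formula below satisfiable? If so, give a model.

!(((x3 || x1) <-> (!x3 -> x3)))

x1=T, x3=F

  !(((x3 || x1) <-> (!x3 -> x3))) = True
    (x3 || x1) <-> (!x3 -> x3) = False
      x3 || x1 = True
      !x3 -> x3 = False
        !x3 = True
The formula evaluates to True.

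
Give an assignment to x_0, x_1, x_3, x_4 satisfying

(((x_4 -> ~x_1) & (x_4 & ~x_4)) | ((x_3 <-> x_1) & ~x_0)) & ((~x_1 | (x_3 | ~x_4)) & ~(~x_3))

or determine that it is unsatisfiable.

x_0 = False, x_1 = True, x_3 = True, x_4 = False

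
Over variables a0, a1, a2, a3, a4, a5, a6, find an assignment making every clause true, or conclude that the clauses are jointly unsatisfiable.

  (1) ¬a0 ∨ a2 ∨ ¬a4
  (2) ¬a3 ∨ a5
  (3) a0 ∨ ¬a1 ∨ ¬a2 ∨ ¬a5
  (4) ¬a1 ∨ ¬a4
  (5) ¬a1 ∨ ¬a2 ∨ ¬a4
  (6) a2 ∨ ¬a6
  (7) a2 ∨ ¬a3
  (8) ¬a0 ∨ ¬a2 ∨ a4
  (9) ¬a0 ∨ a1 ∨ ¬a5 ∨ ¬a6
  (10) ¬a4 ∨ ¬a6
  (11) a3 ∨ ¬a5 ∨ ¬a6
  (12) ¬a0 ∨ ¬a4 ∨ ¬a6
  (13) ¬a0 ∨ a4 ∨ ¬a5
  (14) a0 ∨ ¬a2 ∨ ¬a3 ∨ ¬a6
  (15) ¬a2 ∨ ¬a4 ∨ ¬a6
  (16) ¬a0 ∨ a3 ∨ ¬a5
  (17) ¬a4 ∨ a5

Set a0 = False.
Set a1 = False.
Set a2 = True.
Set a3 = False.
Set a4 = True.
  then (¬a4 ∨ ¬a6) forces a6 = False.
  then (¬a4 ∨ a5) forces a5 = True.
All clauses satisfied.

a0 = False, a1 = False, a2 = True, a3 = False, a4 = True, a5 = True, a6 = False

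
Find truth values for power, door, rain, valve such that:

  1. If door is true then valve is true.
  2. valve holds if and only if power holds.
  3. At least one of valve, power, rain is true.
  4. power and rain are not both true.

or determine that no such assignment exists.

power: True, door: False, rain: False, valve: True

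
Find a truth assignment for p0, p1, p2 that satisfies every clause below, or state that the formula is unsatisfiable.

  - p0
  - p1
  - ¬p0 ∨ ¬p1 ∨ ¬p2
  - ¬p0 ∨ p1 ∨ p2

p0: True, p1: True, p2: False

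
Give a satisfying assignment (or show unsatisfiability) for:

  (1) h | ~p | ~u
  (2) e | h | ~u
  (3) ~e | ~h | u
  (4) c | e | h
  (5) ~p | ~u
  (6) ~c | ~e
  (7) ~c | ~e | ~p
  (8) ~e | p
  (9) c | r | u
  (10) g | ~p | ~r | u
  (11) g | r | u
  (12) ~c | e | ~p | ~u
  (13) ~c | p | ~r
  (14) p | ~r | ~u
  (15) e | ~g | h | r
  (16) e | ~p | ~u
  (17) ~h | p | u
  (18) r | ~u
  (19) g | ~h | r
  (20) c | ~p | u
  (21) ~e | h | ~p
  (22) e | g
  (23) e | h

e=F, u=F, p=T, g=T, h=T, c=T, r=T

Try e = True:
  (~c | ~e) forces c = False.
  (~e | p) forces p = True.
  (~p | ~u) forces u = False.
  clause (c | ~p | u) is falsified — backtrack.
So e = False.
  then (e | g) forces g = True.
  then (e | h) forces h = True.
Set u = False.
  then (~h | p | u) forces p = True.
  then (c | ~p | u) forces c = True.
Set r = True.
All clauses satisfied.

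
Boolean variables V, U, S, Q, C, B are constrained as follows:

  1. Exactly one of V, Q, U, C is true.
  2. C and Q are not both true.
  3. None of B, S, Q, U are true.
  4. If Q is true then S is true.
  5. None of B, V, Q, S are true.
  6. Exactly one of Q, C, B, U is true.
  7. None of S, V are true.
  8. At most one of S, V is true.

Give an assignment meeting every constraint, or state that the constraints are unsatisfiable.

V=F; U=F; S=F; Q=F; C=T; B=F

  (1) {V, Q, U, C}: 1 true — exactly one ✓
  (2) C=T, Q=F — not both ✓
  (3) {B, S, Q, U}: 0 true — none ✓
  (4) Q=F ⇒ S: vacuous ✓
  (5) {B, V, Q, S}: 0 true — none ✓
  (6) {Q, C, B, U}: 1 true — exactly one ✓
  (7) {S, V}: 0 true — none ✓
  (8) {S, V}: 0 true — at most one ✓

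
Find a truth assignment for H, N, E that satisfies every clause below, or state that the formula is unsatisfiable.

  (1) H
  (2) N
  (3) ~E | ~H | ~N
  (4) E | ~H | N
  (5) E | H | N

H = True, N = True, E = False

Unit clause (H) forces H = True.
Unit clause (N) forces N = True.
In (~E | ~H | ~N) only ~E is left, so E = False.
All clauses satisfied.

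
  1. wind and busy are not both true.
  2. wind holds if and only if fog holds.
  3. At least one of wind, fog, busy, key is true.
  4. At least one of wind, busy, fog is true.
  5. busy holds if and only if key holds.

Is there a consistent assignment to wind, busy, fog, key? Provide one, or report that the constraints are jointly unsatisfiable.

wind = True; busy = False; fog = True; key = False

  (1) wind=T, busy=F — not both ✓
  (2) wind=T, fog=T — same ✓
  (3) {wind, fog, busy, key}: 2 true — at least one ✓
  (4) {wind, busy, fog}: 2 true — at least one ✓
  (5) busy=F, key=F — same ✓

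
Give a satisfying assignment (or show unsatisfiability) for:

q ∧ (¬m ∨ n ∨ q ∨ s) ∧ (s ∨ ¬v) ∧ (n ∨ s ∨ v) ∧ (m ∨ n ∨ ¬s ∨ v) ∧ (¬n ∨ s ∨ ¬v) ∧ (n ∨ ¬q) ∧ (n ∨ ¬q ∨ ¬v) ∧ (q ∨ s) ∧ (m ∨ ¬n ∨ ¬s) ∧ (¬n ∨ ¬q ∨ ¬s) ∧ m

s = False; m = True; v = False; n = True; q = True

Unit clause (q) forces q = True.
In (n ∨ ¬q) only n is left, so n = True.
In (¬n ∨ ¬q ∨ ¬s) only ¬s is left, so s = False.
Unit clause (m) forces m = True.
In (s ∨ ¬v) only ¬v is left, so v = False.
All clauses satisfied.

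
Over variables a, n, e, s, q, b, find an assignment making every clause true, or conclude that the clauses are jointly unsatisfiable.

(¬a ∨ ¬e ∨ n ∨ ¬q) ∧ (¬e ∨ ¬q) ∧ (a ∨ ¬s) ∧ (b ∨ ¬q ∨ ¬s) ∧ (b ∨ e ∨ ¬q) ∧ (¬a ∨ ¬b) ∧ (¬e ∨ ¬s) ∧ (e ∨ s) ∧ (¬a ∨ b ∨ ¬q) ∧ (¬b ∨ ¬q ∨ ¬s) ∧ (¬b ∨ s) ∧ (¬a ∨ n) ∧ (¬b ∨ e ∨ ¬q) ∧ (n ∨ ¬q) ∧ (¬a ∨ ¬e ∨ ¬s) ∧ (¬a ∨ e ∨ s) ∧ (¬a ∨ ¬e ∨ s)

a=T; n=T; e=F; s=T; q=F; b=F

Set a = True.
  then (¬a ∨ ¬b) forces b = False.
  then (¬a ∨ b ∨ ¬q) forces q = False.
  then (¬a ∨ n) forces n = True.
Try e = True:
  (¬e ∨ ¬s) forces s = False.
  clause (¬a ∨ ¬e ∨ s) is falsified — backtrack.
So e = False.
  then (e ∨ s) forces s = True.
All clauses satisfied.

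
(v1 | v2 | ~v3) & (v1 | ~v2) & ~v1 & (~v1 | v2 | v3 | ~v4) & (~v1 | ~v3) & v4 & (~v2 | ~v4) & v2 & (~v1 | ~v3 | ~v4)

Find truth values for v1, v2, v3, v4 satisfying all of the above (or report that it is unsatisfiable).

No satisfying assignment exists.

Case v1 = True:
  Clause (~v1) is falsified — contradiction.
Case v1 = False:
  (v1 | ~v2) forces v2 = False.
  Clause (v2) is falsified — contradiction.
Both cases fail, so the formula is unsatisfiable.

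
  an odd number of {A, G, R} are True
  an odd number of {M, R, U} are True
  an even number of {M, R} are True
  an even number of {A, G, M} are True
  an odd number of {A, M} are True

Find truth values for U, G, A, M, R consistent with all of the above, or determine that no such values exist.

Adding constraints 1, 3, 4 mod 2: every variable appears an even number of times on the left, so the left side is 0.
But the right sides sum to 1 (mod 2). 0 ≠ 1 — the system is inconsistent.

Unsatisfiable — no assignment works.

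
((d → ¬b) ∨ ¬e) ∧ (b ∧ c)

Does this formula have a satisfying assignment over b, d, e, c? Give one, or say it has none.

b: True; d: True; e: False; c: True

  (d → ¬b) ∨ ¬e = True
    d → ¬b = False
      ¬b = False
    ¬e = True
  b ∧ c = True
Both conjuncts True, so the formula holds.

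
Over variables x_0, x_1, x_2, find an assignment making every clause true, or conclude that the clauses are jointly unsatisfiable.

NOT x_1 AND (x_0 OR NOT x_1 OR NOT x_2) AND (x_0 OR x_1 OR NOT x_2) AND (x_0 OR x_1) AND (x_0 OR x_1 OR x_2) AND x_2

x_0: True; x_1: False; x_2: True

Unit clause (NOT x_1) forces x_1 = False.
In (x_0 OR x_1) only x_0 is left, so x_0 = True.
Unit clause (x_2) forces x_2 = True.
Check each clause:
  (NOT x_1): NOT x_1 holds.
  (x_0 OR NOT x_1 OR NOT x_2): x_0 holds.
  (x_0 OR x_1 OR NOT x_2): x_0 holds.
  (x_0 OR x_1): x_0 holds.
  (x_0 OR x_1 OR x_2): x_0 holds.
  (x_2): x_2 holds.
All clauses satisfied.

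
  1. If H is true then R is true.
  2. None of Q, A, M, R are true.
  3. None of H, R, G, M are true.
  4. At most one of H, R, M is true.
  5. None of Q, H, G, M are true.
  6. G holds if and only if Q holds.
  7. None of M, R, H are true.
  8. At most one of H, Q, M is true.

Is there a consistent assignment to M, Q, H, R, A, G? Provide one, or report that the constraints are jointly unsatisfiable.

M = False, Q = False, H = False, R = False, A = False, G = False

  (1) H=F ⇒ R: vacuous ✓
  (2) {Q, A, M, R}: 0 true — none ✓
  (3) {H, R, G, M}: 0 true — none ✓
  (4) {H, R, M}: 0 true — at most one ✓
  (5) {Q, H, G, M}: 0 true — none ✓
  (6) G=F, Q=F — same ✓
  (7) {M, R, H}: 0 true — none ✓
  (8) {H, Q, M}: 0 true — at most one ✓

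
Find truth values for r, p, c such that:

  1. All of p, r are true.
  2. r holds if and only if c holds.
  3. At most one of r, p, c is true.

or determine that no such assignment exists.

Case r = True:
  (1) forces p = True.
  Constraint (3) is violated (r=T, p=T) — contradiction.
Case r = False:
  Constraint (1) is violated (r=F) — contradiction.
Both cases fail — unsatisfiable.

Unsatisfiable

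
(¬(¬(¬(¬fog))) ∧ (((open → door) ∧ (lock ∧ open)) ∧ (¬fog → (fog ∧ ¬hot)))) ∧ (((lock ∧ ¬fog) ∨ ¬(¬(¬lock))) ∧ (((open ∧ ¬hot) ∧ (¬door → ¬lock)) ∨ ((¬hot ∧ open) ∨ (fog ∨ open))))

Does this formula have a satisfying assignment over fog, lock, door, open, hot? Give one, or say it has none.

Case fog = True: the formula simplifies to ((open → door) ∧ (lock ∧ open)) ∧ ¬(¬(¬lock)).
  lock = True: the conjunct ¬(¬(¬lock)) becomes ¬(¬False) = False.
  lock = False: the conjunct lock is False.
Case fog = False: the conjunct ¬(¬(¬(¬fog))) becomes ¬(¬False) = False.
Both cases fail — unsatisfiable.

Unsatisfiable — no assignment works.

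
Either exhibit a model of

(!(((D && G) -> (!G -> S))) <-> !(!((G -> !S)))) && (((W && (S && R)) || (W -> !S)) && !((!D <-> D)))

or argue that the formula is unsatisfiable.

G = True; W = True; S = True; D = True; R = True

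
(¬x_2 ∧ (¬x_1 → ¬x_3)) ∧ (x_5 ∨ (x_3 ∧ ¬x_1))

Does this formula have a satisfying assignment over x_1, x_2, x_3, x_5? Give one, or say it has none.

x_1=T, x_2=F, x_3=T, x_5=T

  ¬x_2 ∧ (¬x_1 → ¬x_3) = True
    ¬x_2 = True
    ¬x_1 → ¬x_3 = True
      ¬x_1 = False
      ¬x_3 = False
  x_5 ∨ (x_3 ∧ ¬x_1) = True
    x_3 ∧ ¬x_1 = False
      ¬x_1 = False
Both conjuncts True, so the formula holds.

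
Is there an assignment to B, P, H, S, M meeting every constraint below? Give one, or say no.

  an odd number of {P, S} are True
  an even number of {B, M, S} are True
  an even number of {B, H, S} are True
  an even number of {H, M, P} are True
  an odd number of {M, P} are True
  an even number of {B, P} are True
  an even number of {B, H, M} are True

B: False, P: False, H: True, S: True, M: True

{P, S}: 1 true → odd ✓
{B, M, S}: 2 true → even ✓
{B, H, S}: 2 true → even ✓
{H, M, P}: 2 true → even ✓
{M, P}: 1 true → odd ✓
{B, P}: 0 true → even ✓
{B, H, M}: 2 true → even ✓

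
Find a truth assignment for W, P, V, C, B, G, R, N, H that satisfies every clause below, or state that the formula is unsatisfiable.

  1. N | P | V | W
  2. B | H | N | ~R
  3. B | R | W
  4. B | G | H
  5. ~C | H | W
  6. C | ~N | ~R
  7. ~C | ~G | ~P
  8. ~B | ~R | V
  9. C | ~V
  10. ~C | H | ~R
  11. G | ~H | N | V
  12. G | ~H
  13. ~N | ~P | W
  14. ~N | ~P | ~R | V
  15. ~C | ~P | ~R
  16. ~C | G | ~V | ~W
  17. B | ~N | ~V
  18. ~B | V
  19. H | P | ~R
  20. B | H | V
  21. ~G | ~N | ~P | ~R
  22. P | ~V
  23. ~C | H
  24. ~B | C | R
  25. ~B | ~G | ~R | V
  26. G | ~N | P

Set W = False.
Set P = False.
  then (P | ~V) forces V = False.
  then (N | P | V | W) forces N = True.
  then (~B | V) forces B = False.
  then (B | H | V) forces H = True.
  then (G | ~N | P) forces G = True.
  then (B | R | W) forces R = True.
  then (C | ~N | ~R) forces C = True.
All clauses satisfied.

W = False, P = False, V = False, C = True, B = False, G = True, R = True, N = True, H = True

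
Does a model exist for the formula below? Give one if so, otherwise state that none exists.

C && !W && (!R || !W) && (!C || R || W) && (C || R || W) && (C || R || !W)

R = True, W = False, C = True

Unit clause (C) forces C = True.
Unit clause (!W) forces W = False.
In (!C || R || W) only R is left, so R = True.
Check each clause:
  (C): C holds.
  (!W): !W holds.
  (!R || !W): !W holds.
  (!C || R || W): R holds.
  (C || R || W): C holds.
  (C || R || !W): C holds.
All clauses satisfied.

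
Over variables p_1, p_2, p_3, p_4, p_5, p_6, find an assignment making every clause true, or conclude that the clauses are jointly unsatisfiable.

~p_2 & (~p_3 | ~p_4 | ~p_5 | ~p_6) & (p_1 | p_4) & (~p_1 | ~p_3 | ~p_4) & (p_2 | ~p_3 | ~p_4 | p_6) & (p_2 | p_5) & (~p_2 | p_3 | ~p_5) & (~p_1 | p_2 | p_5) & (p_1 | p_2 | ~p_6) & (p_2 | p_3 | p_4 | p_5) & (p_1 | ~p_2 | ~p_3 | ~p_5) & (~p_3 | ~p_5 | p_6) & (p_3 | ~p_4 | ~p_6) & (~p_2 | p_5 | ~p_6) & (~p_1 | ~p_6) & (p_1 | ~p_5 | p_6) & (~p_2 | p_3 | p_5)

Unit clause (~p_2) forces p_2 = False.
In (p_2 | p_5) only p_5 is left, so p_5 = True.
Try p_1 = False:
  (p_1 | p_4) forces p_4 = True.
  (p_1 | p_2 | ~p_6) forces p_6 = False.
  clause (p_1 | ~p_5 | p_6) is falsified — backtrack.
So p_1 = True.
  then (~p_1 | ~p_6) forces p_6 = False.
  then (~p_3 | ~p_5 | p_6) forces p_3 = False.
Set p_4 = True.
All clauses satisfied.

p_1: True, p_2: False, p_3: False, p_4: True, p_5: True, p_6: False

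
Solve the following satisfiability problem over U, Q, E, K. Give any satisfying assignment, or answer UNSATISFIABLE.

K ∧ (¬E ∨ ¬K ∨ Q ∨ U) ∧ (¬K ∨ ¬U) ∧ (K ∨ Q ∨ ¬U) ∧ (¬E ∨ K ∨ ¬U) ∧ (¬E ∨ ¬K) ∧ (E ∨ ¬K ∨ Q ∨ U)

Unit clause (K) forces K = True.
In (¬K ∨ ¬U) only ¬U is left, so U = False.
In (¬E ∨ ¬K) only ¬E is left, so E = False.
In (E ∨ ¬K ∨ Q ∨ U) only Q is left, so Q = True.
Check each clause:
  (K): K holds.
  (¬E ∨ ¬K ∨ Q ∨ U): ¬E holds.
  (¬K ∨ ¬U): ¬U holds.
  (K ∨ Q ∨ ¬U): K holds.
  (¬E ∨ K ∨ ¬U): ¬E holds.
  (¬E ∨ ¬K): ¬E holds.
  (E ∨ ¬K ∨ Q ∨ U): Q holds.
All clauses satisfied.

U=F; Q=T; E=F; K=T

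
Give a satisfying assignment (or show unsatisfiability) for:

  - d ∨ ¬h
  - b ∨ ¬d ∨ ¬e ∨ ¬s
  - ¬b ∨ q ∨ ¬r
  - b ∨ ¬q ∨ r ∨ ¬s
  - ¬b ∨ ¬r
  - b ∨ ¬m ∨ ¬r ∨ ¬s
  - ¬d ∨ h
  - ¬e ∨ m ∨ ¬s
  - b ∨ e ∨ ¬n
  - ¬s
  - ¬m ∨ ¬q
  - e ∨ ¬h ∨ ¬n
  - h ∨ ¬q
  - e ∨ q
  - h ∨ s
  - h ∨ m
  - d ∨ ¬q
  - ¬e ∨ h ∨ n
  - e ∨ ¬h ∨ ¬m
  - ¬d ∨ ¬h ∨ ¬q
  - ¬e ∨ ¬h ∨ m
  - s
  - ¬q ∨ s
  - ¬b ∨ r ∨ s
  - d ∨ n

The formula is unsatisfiable.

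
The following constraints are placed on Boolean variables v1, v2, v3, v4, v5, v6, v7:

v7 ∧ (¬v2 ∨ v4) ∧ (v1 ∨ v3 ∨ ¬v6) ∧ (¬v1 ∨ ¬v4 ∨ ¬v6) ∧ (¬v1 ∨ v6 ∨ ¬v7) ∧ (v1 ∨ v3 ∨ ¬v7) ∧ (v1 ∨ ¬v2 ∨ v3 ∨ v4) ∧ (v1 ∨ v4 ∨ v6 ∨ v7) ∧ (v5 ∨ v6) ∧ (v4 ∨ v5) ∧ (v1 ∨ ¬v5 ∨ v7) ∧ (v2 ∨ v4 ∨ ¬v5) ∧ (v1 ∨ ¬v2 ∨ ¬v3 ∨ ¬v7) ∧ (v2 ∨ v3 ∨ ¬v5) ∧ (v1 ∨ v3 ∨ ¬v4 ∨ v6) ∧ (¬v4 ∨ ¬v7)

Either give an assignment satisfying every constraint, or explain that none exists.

Unsatisfiable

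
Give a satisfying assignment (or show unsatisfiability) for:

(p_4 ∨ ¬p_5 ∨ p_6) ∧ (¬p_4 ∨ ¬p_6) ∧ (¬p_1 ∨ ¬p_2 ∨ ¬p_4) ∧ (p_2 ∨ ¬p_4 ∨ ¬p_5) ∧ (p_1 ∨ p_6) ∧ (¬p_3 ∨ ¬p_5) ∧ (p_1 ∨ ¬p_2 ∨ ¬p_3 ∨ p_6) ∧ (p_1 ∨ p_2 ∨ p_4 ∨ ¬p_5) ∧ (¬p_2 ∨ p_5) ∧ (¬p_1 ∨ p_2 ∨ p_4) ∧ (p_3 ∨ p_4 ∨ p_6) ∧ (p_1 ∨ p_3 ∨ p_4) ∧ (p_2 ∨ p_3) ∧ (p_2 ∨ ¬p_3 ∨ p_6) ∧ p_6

p_1 = True, p_2 = True, p_3 = False, p_4 = False, p_5 = True, p_6 = True

Unit clause (p_6) forces p_6 = True.
In (¬p_4 ∨ ¬p_6) only ¬p_4 is left, so p_4 = False.
Set p_1 = True.
  then (¬p_1 ∨ p_2 ∨ p_4) forces p_2 = True.
  then (¬p_2 ∨ p_5) forces p_5 = True.
  then (¬p_3 ∨ ¬p_5) forces p_3 = False.
All clauses satisfied.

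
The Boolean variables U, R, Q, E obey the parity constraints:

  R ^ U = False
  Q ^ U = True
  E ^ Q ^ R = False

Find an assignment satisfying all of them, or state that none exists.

U: False, R: False, Q: True, E: True

R ^ U = F ^ F = False ✓
Q ^ U = T ^ F = True ✓
E ^ Q ^ R = T ^ T ^ F = False ✓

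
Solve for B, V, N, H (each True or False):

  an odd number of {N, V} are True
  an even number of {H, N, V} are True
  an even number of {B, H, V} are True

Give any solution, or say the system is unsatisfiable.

B=T; V=F; N=T; H=T

{N, V}: 1 true → odd ✓
{H, N, V}: 2 true → even ✓
{B, H, V}: 2 true → even ✓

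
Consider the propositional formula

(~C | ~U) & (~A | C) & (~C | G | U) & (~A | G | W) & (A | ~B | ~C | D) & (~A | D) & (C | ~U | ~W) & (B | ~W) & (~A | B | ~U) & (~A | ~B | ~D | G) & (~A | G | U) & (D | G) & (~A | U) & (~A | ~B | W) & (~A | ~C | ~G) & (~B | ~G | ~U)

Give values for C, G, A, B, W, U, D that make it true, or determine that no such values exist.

Set C = False.
  then (~A | C) forces A = False.
Set G = True.
Set B = True.
  then (~B | ~G | ~U) forces U = False.
Set W = True.
Set D = True.
All clauses satisfied.

C=F; G=T; A=F; B=T; W=T; U=F; D=T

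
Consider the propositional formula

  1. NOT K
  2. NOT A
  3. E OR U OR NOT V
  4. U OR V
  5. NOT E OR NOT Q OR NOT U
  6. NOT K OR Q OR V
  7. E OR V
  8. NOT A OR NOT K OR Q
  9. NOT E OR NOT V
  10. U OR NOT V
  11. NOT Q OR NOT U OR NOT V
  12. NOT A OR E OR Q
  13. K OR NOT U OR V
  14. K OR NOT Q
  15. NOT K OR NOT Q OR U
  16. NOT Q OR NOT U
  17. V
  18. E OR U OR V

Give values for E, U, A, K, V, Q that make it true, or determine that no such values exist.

Unit clause (NOT K) forces K = False.
Unit clause (NOT A) forces A = False.
In (K OR NOT Q) only NOT Q is left, so Q = False.
Unit clause (V) forces V = True.
In (NOT E OR NOT V) only NOT E is left, so E = False.
In (U OR NOT V) only U is left, so U = True.
All clauses satisfied.

E = False; U = True; A = False; K = False; V = True; Q = False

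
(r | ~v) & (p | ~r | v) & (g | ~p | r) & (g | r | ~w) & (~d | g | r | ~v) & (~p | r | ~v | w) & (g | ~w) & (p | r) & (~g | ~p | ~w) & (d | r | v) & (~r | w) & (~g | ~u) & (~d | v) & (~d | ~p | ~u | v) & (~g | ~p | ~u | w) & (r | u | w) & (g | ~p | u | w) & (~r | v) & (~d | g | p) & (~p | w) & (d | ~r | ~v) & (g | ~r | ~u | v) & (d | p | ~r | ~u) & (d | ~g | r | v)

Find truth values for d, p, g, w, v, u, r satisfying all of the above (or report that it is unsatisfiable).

d: True; p: False; g: True; w: True; v: True; u: False; r: True

Set d = True.
  then (~d | v) forces v = True.
  then (r | ~v) forces r = True.
  then (~r | w) forces w = True.
  then (g | ~w) forces g = True.
  then (~g | ~p | ~w) forces p = False.
  then (~g | ~u) forces u = False.
All clauses satisfied.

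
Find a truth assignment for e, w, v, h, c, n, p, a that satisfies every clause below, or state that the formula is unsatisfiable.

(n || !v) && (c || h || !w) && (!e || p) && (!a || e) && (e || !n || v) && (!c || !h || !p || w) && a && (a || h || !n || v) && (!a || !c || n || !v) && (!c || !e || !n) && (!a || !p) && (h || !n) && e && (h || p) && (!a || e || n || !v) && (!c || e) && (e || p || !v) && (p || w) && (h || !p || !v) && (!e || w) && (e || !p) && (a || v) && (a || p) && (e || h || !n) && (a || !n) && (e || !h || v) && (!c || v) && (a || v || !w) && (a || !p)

Case e = True:
  (!e || p) forces p = True.
  (a) forces a = True.
  Clause (!a || !p) is falsified — contradiction.
Case e = False:
  Clause (e) is falsified — contradiction.
Both cases fail, so the formula is unsatisfiable.

The formula is unsatisfiable.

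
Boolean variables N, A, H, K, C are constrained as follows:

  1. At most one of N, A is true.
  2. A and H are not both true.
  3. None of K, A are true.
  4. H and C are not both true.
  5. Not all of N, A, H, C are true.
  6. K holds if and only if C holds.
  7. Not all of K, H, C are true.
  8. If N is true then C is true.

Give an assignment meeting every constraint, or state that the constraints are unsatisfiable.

N: False, A: False, H: False, K: False, C: False

  (1) {N, A}: 0 true — at most one ✓
  (2) A=F, H=F — not both ✓
  (3) {K, A}: 0 true — none ✓
  (4) H=F, C=F — not both ✓
  (5) {N, A, H, C}: 0/4 true — not all ✓
  (6) K=F, C=F — same ✓
  (7) {K, H, C}: 0/3 true — not all ✓
  (8) N=F ⇒ C: vacuous ✓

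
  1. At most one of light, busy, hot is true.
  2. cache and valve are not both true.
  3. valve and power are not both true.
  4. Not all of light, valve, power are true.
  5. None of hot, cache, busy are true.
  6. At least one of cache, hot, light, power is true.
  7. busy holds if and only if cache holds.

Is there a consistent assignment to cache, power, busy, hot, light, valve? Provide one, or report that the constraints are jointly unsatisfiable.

cache=F, power=T, busy=F, hot=F, light=F, valve=F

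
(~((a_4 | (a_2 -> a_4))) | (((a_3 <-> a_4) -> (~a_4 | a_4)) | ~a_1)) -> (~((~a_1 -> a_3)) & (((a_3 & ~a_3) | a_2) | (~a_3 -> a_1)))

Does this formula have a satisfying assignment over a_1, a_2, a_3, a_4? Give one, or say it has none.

a_1 = False; a_2 = True; a_3 = False; a_4 = False

  (~((a_4 | (a_2 -> a_4))) | (((a_3 <-> a_4) -> (~a_4 | a_4)) | ~a_1)) -> (~((~a_1 -> a_3)) & (((a_3 & ~a_3) | a_2) | (~a_3 -> a_1))) = True
    ~((a_4 | (a_2 -> a_4))) | (((a_3 <-> a_4) -> (~a_4 | a_4)) | ~a_1) = True
      ~((a_4 | (a_2 -> a_4))) = True
        a_4 | (a_2 -> a_4) = False
          a_2 -> a_4 = False
      ((a_3 <-> a_4) -> (~a_4 | a_4)) | ~a_1 = True
        (a_3 <-> a_4) -> (~a_4 | a_4) = True
          a_3 <-> a_4 = True
          ~a_4 | a_4 = True
            ~a_4 = True
        ~a_1 = True
    ~((~a_1 -> a_3)) & (((a_3 & ~a_3) | a_2) | (~a_3 -> a_1)) = True
      ~((~a_1 -> a_3)) = True
        ~a_1 -> a_3 = False
          ~a_1 = True
      ((a_3 & ~a_3) | a_2) | (~a_3 -> a_1) = True
        (a_3 & ~a_3) | a_2 = True
          a_3 & ~a_3 = False
            ~a_3 = True
        ~a_3 -> a_1 = False
          ~a_3 = True
The formula evaluates to True.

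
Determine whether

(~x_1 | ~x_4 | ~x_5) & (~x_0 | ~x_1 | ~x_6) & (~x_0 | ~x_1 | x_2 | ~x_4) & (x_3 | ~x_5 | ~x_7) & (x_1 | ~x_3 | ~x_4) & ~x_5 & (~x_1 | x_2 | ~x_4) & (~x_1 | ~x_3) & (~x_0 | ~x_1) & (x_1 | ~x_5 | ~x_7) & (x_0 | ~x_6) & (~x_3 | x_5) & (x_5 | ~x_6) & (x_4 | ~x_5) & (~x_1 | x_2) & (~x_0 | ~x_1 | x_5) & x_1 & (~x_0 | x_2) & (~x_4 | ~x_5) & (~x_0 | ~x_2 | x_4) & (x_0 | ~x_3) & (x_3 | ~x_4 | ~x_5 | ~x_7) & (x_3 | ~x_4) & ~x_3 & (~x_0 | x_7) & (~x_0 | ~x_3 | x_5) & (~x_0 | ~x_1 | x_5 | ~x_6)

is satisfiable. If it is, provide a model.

x_0 = False, x_1 = True, x_2 = True, x_3 = False, x_4 = False, x_5 = False, x_6 = False, x_7 = True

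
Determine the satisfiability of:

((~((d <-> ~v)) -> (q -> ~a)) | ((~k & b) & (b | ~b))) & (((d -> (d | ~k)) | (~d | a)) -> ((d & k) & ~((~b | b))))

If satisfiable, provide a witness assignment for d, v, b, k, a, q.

The conjunct ((d -> (d | ~k)) | (~d | a)) -> ((d & k) & ~((~b | b))) is unsatisfiable on its own:
  d = True: simplifies to k & ~((~b | b)).
    b = True: the conjunct ~((~b | b)) becomes ~((False | True)) = False.
    b = False: the conjunct ~((~b | b)) becomes ~((True | False)) = False.
  d = False: this becomes (True | True) -> (False & ~((~b | b))) = False.
So the whole conjunction is unsatisfiable.

Unsatisfiable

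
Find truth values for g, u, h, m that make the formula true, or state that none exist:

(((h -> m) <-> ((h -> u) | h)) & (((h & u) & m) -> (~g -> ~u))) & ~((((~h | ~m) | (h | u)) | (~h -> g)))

The conjunct ~((((~h | ~m) | (h | u)) | (~h -> g))) is unsatisfiable on its own:
  h = True: this becomes ~((True | True)) = False.
  h = False: this becomes ~((True | g)) = False.
So the whole conjunction is unsatisfiable.

The formula is unsatisfiable.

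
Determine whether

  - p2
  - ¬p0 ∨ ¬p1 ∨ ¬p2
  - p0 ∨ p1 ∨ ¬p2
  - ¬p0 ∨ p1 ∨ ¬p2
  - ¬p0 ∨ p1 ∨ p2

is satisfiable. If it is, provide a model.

p0=F, p1=T, p2=T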